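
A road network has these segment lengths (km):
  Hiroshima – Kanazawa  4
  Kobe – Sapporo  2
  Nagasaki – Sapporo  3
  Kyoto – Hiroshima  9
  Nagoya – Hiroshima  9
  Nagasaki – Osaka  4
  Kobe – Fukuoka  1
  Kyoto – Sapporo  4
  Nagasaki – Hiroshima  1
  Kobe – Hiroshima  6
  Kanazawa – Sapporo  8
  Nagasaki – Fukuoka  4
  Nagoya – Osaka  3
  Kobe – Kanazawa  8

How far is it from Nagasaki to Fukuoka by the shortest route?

4

Comparing a few candidate routes:
Nagasaki→Hiroshima→Kanazawa→Kobe→Fukuoka: 1 + 4 + 8 + 1 = 14
Nagasaki→Fukuoka: 4
Nagasaki→Sapporo→Kobe→Fukuoka: 3 + 2 + 1 = 6
Nagasaki→Hiroshima→Kobe→Fukuoka: 1 + 6 + 1 = 8
Shortest: 4 km.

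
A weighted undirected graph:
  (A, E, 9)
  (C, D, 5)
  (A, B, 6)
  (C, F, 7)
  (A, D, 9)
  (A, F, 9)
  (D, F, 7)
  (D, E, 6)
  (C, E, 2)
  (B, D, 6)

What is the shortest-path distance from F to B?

A few of the F→B routes:
F-C-D-B: 7 + 5 + 6 = 18
F-D-B: 7 + 6 = 13
F-C-E-D-B: 7 + 2 + 6 + 6 = 21
F-A-B: 9 + 6 = 15
F-D-A-B: 7 + 9 + 6 = 22
The minimum is 13.

13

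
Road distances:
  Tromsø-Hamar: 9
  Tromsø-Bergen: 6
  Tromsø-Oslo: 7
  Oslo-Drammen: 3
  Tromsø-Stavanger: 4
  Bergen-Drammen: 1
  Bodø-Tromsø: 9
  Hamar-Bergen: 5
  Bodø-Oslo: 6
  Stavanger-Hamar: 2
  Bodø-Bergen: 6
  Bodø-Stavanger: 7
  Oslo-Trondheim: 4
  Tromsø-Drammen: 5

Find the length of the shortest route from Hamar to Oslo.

9

Comparing a few candidate routes:
Hamar→Bergen→Drammen→Oslo: 5 + 1 + 3 = 9
Hamar→Stavanger→Bodø→Oslo: 2 + 7 + 6 = 15
Hamar→Stavanger→Tromsø→Drammen→Oslo: 2 + 4 + 5 + 3 = 14
Hamar→Tromsø→Oslo: 9 + 7 = 16
Hamar→Stavanger→Tromsø→Oslo: 2 + 4 + 7 = 13
Shortest: 9.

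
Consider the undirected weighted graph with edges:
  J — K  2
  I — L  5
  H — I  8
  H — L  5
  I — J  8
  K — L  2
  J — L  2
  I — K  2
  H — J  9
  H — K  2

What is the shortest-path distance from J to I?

4

Comparing a few candidate routes:
J → L → K → I: 2 + 2 + 2 = 6
J → K → I: 2 + 2 = 4
J → L → I: 2 + 5 = 7
J → K → L → I: 2 + 2 + 5 = 9
J → I: 8
Best route has total 4.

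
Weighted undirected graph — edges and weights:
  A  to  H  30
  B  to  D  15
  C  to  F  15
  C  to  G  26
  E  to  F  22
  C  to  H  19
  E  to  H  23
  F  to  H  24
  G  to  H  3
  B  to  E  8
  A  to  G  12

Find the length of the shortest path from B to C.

Checking several routes:
B → E → F → C: 8 + 22 + 15 = 45
B → E → F → H → C: 8 + 22 + 24 + 19 = 73
B → E → H → F → C: 8 + 23 + 24 + 15 = 70
B → E → H → C: 8 + 23 + 19 = 50
B → E → H → G → C: 8 + 23 + 3 + 26 = 60
The minimum is 45.

45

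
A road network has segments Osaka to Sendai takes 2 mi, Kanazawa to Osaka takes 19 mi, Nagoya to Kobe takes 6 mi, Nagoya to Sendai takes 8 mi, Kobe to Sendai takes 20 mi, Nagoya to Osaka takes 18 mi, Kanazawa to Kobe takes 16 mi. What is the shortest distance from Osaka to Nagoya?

10

Comparing a few candidate routes:
Osaka -> Sendai -> Kobe -> Nagoya: 2 + 20 + 6 = 28
Osaka -> Nagoya: 18
Osaka -> Sendai -> Nagoya: 2 + 8 = 10
The minimum is 10 mi.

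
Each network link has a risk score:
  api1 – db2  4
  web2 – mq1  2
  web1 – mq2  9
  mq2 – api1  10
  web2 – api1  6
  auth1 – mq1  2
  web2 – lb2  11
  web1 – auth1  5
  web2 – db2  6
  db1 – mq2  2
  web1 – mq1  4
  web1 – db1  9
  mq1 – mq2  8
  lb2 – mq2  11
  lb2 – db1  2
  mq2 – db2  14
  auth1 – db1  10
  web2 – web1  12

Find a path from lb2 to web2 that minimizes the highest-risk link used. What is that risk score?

8

Checking several routes:
lb2 - db1 - mq2 - mq1 - web2: max(2, 2, 8, 2) = 8
lb2 - db1 - web1 - mq2 - mq1 - web2: max(2, 9, 9, 8, 2) = 9
lb2 - db1 - web1 - auth1 - mq1 - web2: max(2, 9, 5, 2, 2) = 9
lb2 - db1 - web1 - mq1 - web2: max(2, 9, 4, 2) = 9
Smallest bottleneck: 8.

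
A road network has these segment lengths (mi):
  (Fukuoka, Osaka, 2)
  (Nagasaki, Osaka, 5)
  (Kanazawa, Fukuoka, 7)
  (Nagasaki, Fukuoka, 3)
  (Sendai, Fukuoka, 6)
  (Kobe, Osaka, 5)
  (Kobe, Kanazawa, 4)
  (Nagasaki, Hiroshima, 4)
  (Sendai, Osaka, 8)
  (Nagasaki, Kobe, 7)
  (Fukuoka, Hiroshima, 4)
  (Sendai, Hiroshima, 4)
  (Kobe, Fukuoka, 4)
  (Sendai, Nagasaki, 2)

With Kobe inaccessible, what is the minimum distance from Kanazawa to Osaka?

9

A few of the Kanazawa→Osaka routes:
Kanazawa -> Fukuoka -> Nagasaki -> Osaka: 7 + 3 + 5 = 15
Kanazawa -> Fukuoka -> Osaka: 7 + 2 = 9
Kanazawa -> Fukuoka -> Sendai -> Nagasaki -> Osaka: 7 + 6 + 2 + 5 = 20
Kanazawa -> Fukuoka -> Hiroshima -> Nagasaki -> Osaka: 7 + 4 + 4 + 5 = 20
Best route has total 9 mi.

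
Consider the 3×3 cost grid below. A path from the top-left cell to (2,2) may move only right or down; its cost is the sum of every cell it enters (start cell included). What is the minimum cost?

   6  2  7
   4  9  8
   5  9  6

29

Best path: r0c0→r0c1→r0c2→r1c2→r2c2
Cost: 6 + 2 + 7 + 8 + 6 = 29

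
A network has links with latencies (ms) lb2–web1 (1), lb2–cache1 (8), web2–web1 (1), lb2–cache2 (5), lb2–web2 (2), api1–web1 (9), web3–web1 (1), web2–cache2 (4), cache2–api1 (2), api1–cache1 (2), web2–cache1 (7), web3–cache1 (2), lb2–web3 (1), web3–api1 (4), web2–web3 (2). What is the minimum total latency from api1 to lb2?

Checking several routes:
api1-web3-web1-lb2: 4 + 1 + 1 = 6
api1-cache1-web3-web1-lb2: 2 + 2 + 1 + 1 = 6
api1-cache1-web3-lb2: 2 + 2 + 1 = 5
api1-web3-lb2: 4 + 1 = 5
Shortest: 5 ms.

5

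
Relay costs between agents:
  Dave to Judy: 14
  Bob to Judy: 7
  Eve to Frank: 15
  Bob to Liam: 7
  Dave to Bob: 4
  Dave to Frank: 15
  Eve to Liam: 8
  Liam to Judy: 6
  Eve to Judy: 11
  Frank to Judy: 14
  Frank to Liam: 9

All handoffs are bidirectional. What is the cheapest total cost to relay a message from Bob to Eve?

15

Comparing a few candidate routes:
Bob-Judy-Eve: 7 + 11 = 18
Bob-Liam-Eve: 7 + 8 = 15
Bob-Judy-Liam-Eve: 7 + 6 + 8 = 21
Shortest: 15.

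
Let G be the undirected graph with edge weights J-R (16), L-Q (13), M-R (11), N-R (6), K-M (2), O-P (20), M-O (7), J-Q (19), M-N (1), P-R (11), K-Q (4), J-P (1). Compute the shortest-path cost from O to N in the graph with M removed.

Routes from O to N avoiding M:
O - P - J - R - N: 20 + 1 + 16 + 6 = 43
O - P - R - N: 20 + 11 + 6 = 37
Best route has total 37.

37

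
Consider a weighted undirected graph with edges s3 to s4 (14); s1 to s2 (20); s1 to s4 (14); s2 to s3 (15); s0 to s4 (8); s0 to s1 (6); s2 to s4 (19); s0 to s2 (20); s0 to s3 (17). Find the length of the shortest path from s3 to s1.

23

Checking several routes:
s3→s4→s0→s1: 14 + 8 + 6 = 28
s3→s4→s1: 14 + 14 = 28
s3→s0→s1: 17 + 6 = 23
s3→s2→s1: 15 + 20 = 35
Shortest: 23.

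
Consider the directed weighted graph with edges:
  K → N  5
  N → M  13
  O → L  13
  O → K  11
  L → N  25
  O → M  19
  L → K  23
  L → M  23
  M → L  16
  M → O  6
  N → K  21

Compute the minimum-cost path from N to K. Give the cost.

Routes from N to K:
N→M→O→K: 13 + 6 + 11 = 30
N→M→L→K: 13 + 16 + 23 = 52
N→M→O→L→K: 13 + 6 + 13 + 23 = 55
N→K: 21
Shortest: 21.

21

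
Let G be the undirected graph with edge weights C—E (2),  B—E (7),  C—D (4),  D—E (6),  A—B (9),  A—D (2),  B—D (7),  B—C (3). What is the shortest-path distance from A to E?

Checking several routes:
A -> D -> B -> C -> E: 2 + 7 + 3 + 2 = 14
A -> B -> E: 9 + 7 = 16
A -> B -> C -> E: 9 + 3 + 2 = 14
A -> D -> E: 2 + 6 = 8
A -> D -> C -> E: 2 + 4 + 2 = 8
Shortest: 8.

8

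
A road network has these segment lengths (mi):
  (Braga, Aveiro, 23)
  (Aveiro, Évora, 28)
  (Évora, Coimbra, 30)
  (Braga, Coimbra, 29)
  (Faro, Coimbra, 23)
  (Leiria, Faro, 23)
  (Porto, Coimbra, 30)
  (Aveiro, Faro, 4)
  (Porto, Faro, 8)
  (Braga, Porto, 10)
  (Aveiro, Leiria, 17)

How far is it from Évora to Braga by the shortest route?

Checking several routes:
Évora - Coimbra - Braga: 30 + 29 = 59
Évora - Aveiro - Faro - Porto - Braga: 28 + 4 + 8 + 10 = 50
Évora - Aveiro - Braga: 28 + 23 = 51
Évora - Coimbra - Porto - Braga: 30 + 30 + 10 = 70
Évora - Coimbra - Faro - Porto - Braga: 30 + 23 + 8 + 10 = 71
Best route has total 50 mi.

50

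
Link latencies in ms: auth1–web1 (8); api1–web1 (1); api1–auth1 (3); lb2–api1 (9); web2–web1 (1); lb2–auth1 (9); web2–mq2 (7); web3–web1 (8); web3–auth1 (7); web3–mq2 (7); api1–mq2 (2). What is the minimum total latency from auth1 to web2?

5

Some routes from auth1 to web2:
auth1→web1→web2: 8 + 1 = 9
auth1→web3→web1→web2: 7 + 8 + 1 = 16
auth1→api1→web1→web2: 3 + 1 + 1 = 5
auth1→api1→mq2→web2: 3 + 2 + 7 = 12
Shortest: 5 ms.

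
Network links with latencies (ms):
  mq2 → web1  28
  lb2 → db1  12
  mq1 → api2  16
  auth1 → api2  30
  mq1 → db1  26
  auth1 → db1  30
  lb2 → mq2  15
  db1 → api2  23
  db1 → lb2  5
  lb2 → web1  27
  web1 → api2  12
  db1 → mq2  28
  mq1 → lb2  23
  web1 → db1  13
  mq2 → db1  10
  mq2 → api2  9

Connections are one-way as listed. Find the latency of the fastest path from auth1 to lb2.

Candidate routes:
auth1 - db1 - lb2: 30 + 5 = 35
Shortest: 35 ms.

35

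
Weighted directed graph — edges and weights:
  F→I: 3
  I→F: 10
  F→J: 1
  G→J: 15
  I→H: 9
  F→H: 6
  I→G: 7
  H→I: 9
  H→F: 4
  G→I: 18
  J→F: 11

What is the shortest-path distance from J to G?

21

Candidate routes:
J→F→H→I→G: 11 + 6 + 9 + 7 = 33
J→F→I→G: 11 + 3 + 7 = 21
Shortest: 21.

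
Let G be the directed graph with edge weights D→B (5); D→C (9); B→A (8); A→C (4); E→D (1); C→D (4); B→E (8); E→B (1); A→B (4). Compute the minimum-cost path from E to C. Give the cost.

10

Candidate routes:
E → D → C: 1 + 9 = 10
E → B → A → C: 1 + 8 + 4 = 13
E → D → B → A → C: 1 + 5 + 8 + 4 = 18
Shortest: 10.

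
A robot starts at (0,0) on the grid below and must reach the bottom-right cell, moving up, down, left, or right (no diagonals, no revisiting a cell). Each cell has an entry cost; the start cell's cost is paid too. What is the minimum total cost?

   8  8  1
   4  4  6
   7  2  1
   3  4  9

Best path: [0,0] [1,0] [1,1] [2,1] [2,2] [3,2]
Cost: 8 + 4 + 4 + 2 + 1 + 9 = 28

28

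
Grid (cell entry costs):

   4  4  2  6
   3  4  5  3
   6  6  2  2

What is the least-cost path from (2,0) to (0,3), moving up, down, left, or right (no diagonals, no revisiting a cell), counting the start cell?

25

One optimal route is (2,0) (1,0) (0,0) (0,1) (0,2) (0,3).
Its cost is 6 + 3 + 4 + 4 + 2 + 6 = 25.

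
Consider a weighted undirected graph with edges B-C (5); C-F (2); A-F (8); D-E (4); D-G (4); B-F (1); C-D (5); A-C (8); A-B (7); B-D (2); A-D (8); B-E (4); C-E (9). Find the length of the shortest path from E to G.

8

Checking several routes:
E -> B -> F -> C -> D -> G: 4 + 1 + 2 + 5 + 4 = 16
E -> C -> D -> G: 9 + 5 + 4 = 18
E -> D -> G: 4 + 4 = 8
E -> C -> F -> B -> D -> G: 9 + 2 + 1 + 2 + 4 = 18
E -> B -> D -> G: 4 + 2 + 4 = 10
E -> B -> C -> D -> G: 4 + 5 + 5 + 4 = 18
Shortest: 8.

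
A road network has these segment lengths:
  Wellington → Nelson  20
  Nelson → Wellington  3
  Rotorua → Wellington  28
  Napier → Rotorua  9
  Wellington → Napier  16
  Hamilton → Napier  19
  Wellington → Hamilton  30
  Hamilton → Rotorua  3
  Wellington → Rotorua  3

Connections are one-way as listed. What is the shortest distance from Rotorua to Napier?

44

Candidate routes:
Rotorua → Wellington → Hamilton → Napier: 28 + 30 + 19 = 77
Rotorua → Wellington → Napier: 28 + 16 = 44
Shortest: 44.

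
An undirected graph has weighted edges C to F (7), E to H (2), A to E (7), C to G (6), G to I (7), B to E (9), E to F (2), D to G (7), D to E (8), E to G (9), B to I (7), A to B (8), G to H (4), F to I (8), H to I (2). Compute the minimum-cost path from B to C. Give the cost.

18

Some routes from B to C:
B-E-F-C: 9 + 2 + 7 = 18
B-I-H-G-C: 7 + 2 + 4 + 6 = 19
B-I-G-C: 7 + 7 + 6 = 20
Best route has total 18.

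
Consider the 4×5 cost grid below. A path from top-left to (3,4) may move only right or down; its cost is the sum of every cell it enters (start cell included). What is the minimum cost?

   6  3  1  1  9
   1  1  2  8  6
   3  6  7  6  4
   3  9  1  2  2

22

Best path: [0,0] -> [1,0] -> [1,1] -> [1,2] -> [2,2] -> [3,2] -> [3,3] -> [3,4]
Cost: 6 + 1 + 1 + 2 + 7 + 1 + 2 + 2 = 22
For comparison, the top-then-right route costs 32.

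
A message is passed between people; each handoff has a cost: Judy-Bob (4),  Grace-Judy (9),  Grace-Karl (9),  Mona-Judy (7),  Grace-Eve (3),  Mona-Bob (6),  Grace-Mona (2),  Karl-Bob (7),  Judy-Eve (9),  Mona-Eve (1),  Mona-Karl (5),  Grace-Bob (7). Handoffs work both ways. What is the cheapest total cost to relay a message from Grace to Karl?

7

A few of the Grace→Karl routes:
Grace -> Bob -> Karl: 7 + 7 = 14
Grace -> Karl: 9
Grace -> Mona -> Karl: 2 + 5 = 7
Grace -> Eve -> Mona -> Karl: 3 + 1 + 5 = 9
The minimum is 7.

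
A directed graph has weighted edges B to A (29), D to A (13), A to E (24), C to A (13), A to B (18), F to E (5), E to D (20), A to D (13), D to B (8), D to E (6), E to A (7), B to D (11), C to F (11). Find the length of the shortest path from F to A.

12

Candidate routes:
F → E → D → B → A: 5 + 20 + 8 + 29 = 62
F → E → D → A: 5 + 20 + 13 = 38
F → E → A: 5 + 7 = 12
Shortest: 12.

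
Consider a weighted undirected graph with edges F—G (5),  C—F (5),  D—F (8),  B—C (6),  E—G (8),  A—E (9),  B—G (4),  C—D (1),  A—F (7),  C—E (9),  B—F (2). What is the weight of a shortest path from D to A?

13

Checking several routes:
D -> C -> F -> A: 1 + 5 + 7 = 13
D -> C -> B -> F -> A: 1 + 6 + 2 + 7 = 16
D -> F -> A: 8 + 7 = 15
Shortest: 13.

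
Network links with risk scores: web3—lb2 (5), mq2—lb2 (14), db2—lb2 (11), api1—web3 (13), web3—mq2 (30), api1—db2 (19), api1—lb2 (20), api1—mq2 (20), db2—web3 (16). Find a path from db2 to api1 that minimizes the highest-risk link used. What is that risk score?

Comparing a few candidate routes:
db2 -> web3 -> lb2 -> mq2 -> api1: max(16, 5, 14, 20) = 20
db2 -> web3 -> lb2 -> api1: max(16, 5, 20) = 20
db2 -> lb2 -> web3 -> api1: max(11, 5, 13) = 13
db2 -> api1: max(19) = 19
db2 -> web3 -> api1: max(16, 13) = 16
The minimum achievable maximum is 13.

13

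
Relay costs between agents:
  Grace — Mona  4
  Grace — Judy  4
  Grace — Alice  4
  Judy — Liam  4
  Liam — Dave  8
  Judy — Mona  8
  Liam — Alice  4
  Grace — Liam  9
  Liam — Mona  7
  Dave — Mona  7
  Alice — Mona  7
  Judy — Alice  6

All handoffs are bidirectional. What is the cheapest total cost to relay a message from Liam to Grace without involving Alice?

Checking several routes:
Liam-Judy-Grace: 4 + 4 = 8
Liam-Mona-Grace: 7 + 4 = 11
Liam-Grace: 9
The minimum is 8.

8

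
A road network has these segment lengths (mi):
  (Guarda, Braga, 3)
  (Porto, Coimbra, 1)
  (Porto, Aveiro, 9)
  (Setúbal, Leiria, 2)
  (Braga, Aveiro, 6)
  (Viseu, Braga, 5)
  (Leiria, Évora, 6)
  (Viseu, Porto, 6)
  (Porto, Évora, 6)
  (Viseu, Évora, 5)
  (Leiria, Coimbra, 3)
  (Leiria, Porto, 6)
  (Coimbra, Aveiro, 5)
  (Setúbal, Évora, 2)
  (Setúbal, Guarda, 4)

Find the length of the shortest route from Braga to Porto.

11

Some routes from Braga to Porto:
Braga-Viseu-Porto: 5 + 6 = 11
Braga-Guarda-Setúbal-Leiria-Porto: 3 + 4 + 2 + 6 = 15
Braga-Aveiro-Coimbra-Porto: 6 + 5 + 1 = 12
Braga-Guarda-Setúbal-Leiria-Coimbra-Porto: 3 + 4 + 2 + 3 + 1 = 13
Braga-Aveiro-Porto: 6 + 9 = 15
The minimum is 11 mi.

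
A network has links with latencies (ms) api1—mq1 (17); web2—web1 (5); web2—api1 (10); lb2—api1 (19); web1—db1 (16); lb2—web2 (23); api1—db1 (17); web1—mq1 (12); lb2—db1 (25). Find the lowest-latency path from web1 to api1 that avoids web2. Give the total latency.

29

Routes from web1 to api1 avoiding web2:
web1 -> db1 -> lb2 -> api1: 16 + 25 + 19 = 60
web1 -> db1 -> api1: 16 + 17 = 33
web1 -> mq1 -> api1: 12 + 17 = 29
Best route has total 29 ms.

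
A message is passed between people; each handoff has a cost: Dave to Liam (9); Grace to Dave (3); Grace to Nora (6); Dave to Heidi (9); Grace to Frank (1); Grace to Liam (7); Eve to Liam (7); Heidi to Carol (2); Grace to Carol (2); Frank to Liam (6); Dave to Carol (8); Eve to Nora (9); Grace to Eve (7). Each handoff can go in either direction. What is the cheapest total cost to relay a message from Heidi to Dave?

7

Comparing a few candidate routes:
Heidi-Carol-Dave: 2 + 8 = 10
Heidi-Carol-Grace-Dave: 2 + 2 + 3 = 7
Heidi-Dave: 9
Best route has total 7.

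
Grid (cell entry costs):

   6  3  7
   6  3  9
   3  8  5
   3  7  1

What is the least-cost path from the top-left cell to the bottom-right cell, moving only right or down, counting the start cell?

One optimal route is r0c0 r0c1 r1c1 r2c1 r2c2 r3c2.
Its cost is 6 + 3 + 3 + 8 + 5 + 1 = 26.
For comparison, the top-then-right route costs 31.

26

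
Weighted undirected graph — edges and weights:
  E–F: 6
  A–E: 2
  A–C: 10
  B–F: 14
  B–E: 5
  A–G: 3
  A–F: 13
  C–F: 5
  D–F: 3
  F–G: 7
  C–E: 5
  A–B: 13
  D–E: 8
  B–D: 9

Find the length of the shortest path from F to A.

Comparing a few candidate routes:
F -> C -> E -> A: 5 + 5 + 2 = 12
F -> D -> E -> A: 3 + 8 + 2 = 13
F -> E -> A: 6 + 2 = 8
F -> A: 13
F -> G -> A: 7 + 3 = 10
Best route has total 8.

8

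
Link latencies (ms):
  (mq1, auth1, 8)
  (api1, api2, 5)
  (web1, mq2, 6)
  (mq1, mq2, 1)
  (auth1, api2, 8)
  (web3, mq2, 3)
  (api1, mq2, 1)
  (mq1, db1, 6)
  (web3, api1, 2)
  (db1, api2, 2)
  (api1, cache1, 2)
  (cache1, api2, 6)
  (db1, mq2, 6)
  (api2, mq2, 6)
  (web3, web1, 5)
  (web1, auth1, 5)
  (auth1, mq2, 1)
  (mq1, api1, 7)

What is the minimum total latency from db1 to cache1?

8

Comparing a few candidate routes:
db1 - api2 - api1 - cache1: 2 + 5 + 2 = 9
db1 - mq2 - api1 - cache1: 6 + 1 + 2 = 9
db1 - mq1 - mq2 - api1 - cache1: 6 + 1 + 1 + 2 = 10
db1 - api2 - cache1: 2 + 6 = 8
The minimum is 8 ms.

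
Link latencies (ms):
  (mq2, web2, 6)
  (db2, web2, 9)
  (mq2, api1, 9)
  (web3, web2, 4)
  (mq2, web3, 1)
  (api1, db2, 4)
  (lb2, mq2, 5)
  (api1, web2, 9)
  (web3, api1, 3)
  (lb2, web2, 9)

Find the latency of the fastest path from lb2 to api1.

9

Comparing a few candidate routes:
lb2-mq2-web3-api1: 5 + 1 + 3 = 9
lb2-web2-api1: 9 + 9 = 18
lb2-mq2-api1: 5 + 9 = 14
lb2-web2-web3-api1: 9 + 4 + 3 = 16
lb2-mq2-web2-web3-api1: 5 + 6 + 4 + 3 = 18
Best route has total 9 ms.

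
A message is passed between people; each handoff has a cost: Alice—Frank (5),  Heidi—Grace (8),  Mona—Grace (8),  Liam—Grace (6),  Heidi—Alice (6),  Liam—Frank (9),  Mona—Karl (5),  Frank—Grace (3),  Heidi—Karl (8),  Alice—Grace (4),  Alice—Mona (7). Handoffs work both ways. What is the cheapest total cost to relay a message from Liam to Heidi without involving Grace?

20

Routes from Liam to Heidi avoiding Grace:
Liam→Frank→Alice→Heidi: 9 + 5 + 6 = 20
Liam→Frank→Alice→Mona→Karl→Heidi: 9 + 5 + 7 + 5 + 8 = 34
Best route has total 20.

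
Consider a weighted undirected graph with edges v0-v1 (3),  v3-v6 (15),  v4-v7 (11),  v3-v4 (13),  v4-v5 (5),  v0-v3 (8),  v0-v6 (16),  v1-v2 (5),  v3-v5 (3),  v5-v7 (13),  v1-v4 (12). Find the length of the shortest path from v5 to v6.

18

A few of the v5→v6 routes:
v5 -> v4 -> v3 -> v0 -> v6: 5 + 13 + 8 + 16 = 42
v5 -> v4 -> v3 -> v6: 5 + 13 + 15 = 33
v5 -> v4 -> v1 -> v0 -> v6: 5 + 12 + 3 + 16 = 36
v5 -> v3 -> v0 -> v6: 3 + 8 + 16 = 27
v5 -> v4 -> v1 -> v0 -> v3 -> v6: 5 + 12 + 3 + 8 + 15 = 43
v5 -> v3 -> v6: 3 + 15 = 18
Shortest: 18.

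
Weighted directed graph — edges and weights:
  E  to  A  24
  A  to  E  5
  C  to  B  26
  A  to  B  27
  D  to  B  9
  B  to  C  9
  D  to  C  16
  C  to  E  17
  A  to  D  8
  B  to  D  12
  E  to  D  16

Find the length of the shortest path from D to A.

57

Paths from D to A:
D → C → E → A: 16 + 17 + 24 = 57
D → B → C → E → A: 9 + 9 + 17 + 24 = 59
Shortest: 57.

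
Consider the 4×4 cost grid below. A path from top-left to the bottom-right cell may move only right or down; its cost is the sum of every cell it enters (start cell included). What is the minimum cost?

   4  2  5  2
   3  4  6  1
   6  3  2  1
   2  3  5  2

17

Best path: [0,0]→[0,1]→[0,2]→[0,3]→[1,3]→[2,3]→[3,3]
Cost: 4 + 2 + 5 + 2 + 1 + 1 + 2 = 17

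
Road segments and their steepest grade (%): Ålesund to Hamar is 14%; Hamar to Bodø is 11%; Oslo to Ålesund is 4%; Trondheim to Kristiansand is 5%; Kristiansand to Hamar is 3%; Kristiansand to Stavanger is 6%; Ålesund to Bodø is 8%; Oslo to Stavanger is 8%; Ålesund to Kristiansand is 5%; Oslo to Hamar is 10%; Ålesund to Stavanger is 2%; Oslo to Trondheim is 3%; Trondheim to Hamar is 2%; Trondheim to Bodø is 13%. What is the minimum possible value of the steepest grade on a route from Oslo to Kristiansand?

A few of the Oslo→Kristiansand routes:
Oslo→Stavanger→Kristiansand: max(8, 6) = 8
Oslo→Trondheim→Hamar→Kristiansand: max(3, 2, 3) = 3
Oslo→Ålesund→Stavanger→Kristiansand: max(4, 2, 6) = 6
Oslo→Ålesund→Kristiansand: max(4, 5) = 5
Oslo→Stavanger→Ålesund→Kristiansand: max(8, 2, 5) = 8
Oslo→Trondheim→Kristiansand: max(3, 5) = 5
Best route has worst link 3%.

3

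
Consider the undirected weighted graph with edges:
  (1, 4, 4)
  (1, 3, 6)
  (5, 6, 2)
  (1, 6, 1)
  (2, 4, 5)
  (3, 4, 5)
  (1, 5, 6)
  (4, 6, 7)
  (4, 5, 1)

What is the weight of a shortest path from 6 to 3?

Checking several routes:
6 → 1 → 4 → 3: 1 + 4 + 5 = 10
6 → 5 → 4 → 1 → 3: 2 + 1 + 4 + 6 = 13
6 → 1 → 3: 1 + 6 = 7
6 → 4 → 3: 7 + 5 = 12
6 → 5 → 4 → 3: 2 + 1 + 5 = 8
Best route has total 7.

7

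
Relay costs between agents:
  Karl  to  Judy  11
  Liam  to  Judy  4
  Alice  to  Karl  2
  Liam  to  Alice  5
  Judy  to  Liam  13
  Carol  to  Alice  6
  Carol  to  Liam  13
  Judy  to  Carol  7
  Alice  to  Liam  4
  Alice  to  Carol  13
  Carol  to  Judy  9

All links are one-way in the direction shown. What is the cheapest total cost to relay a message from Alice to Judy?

8

Paths from Alice to Judy:
Alice -> Carol -> Liam -> Judy: 13 + 13 + 4 = 30
Alice -> Karl -> Judy: 2 + 11 = 13
Alice -> Liam -> Judy: 4 + 4 = 8
Alice -> Carol -> Judy: 13 + 9 = 22
Shortest: 8.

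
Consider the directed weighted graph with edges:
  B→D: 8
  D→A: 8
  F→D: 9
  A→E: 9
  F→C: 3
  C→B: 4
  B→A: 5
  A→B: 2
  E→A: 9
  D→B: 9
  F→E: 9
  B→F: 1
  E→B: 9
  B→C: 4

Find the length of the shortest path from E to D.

Checking several routes:
E-B-D: 9 + 8 = 17
E-B-F-D: 9 + 1 + 9 = 19
E-A-B-D: 9 + 2 + 8 = 19
Best route has total 17.

17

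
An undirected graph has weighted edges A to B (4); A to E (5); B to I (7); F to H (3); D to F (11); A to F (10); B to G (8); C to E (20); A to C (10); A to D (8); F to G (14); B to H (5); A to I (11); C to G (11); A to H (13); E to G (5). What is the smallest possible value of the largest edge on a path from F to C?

10

Checking several routes:
F - H - B - G - E - A - C: max(3, 5, 8, 5, 5, 10) = 10
F - H - B - I - A - E - G - C: max(3, 5, 7, 11, 5, 5, 11) = 11
F - H - B - A - C: max(3, 5, 4, 10) = 10
F - H - B - A - E - G - C: max(3, 5, 4, 5, 5, 11) = 11
F - A - C: max(10, 10) = 10
F - H - B - I - A - C: max(3, 5, 7, 11, 10) = 11
Smallest bottleneck: 10.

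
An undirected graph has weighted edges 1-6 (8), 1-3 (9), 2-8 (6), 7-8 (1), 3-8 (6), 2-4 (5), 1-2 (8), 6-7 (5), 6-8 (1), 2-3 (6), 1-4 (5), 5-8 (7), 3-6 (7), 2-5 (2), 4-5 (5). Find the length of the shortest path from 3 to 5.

Checking several routes:
3-8-2-5: 6 + 6 + 2 = 14
3-6-8-5: 7 + 1 + 7 = 15
3-8-5: 6 + 7 = 13
3-2-5: 6 + 2 = 8
Best route has total 8.

8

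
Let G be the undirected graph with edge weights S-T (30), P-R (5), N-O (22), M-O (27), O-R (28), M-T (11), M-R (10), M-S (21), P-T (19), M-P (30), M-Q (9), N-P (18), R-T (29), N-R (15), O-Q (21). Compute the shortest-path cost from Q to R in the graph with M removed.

49

Routes from Q to R avoiding M:
Q -> O -> N -> P -> T -> R: 21 + 22 + 18 + 19 + 29 = 109
Q -> O -> N -> R: 21 + 22 + 15 = 58
Q -> O -> R: 21 + 28 = 49
Q -> O -> N -> P -> R: 21 + 22 + 18 + 5 = 66
The minimum is 49.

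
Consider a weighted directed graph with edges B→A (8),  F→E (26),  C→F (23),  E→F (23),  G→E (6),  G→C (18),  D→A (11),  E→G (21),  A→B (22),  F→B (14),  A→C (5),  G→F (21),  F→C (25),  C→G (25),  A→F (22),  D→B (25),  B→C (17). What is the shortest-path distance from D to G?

A few of the D→G routes:
D -> B -> A -> C -> G: 25 + 8 + 5 + 25 = 63
D -> A -> C -> G: 11 + 5 + 25 = 41
D -> B -> C -> G: 25 + 17 + 25 = 67
Best route has total 41.

41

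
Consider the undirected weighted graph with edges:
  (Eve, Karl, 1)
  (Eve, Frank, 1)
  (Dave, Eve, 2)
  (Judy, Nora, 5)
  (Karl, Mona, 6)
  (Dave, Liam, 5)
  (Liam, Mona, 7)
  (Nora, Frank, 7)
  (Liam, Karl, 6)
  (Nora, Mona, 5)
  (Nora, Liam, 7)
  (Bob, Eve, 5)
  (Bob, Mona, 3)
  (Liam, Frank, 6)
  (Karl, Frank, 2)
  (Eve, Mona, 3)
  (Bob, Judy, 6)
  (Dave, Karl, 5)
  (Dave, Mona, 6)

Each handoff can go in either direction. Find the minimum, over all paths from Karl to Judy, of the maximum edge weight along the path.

Checking several routes:
Karl -> Frank -> Eve -> Mona -> Nora -> Judy: max(2, 1, 3, 5, 5) = 5
Karl -> Dave -> Eve -> Mona -> Nora -> Judy: max(5, 2, 3, 5, 5) = 5
Karl -> Dave -> Eve -> Bob -> Mona -> Nora -> Judy: max(5, 2, 5, 3, 5, 5) = 5
Karl -> Frank -> Eve -> Bob -> Mona -> Nora -> Judy: max(2, 1, 5, 3, 5, 5) = 5
The minimum achievable maximum is 5.

5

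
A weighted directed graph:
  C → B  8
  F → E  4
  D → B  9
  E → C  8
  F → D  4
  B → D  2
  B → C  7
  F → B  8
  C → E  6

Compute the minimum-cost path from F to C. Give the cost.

Candidate routes:
F -> B -> C: 8 + 7 = 15
F -> E -> C: 4 + 8 = 12
F -> D -> B -> C: 4 + 9 + 7 = 20
Best route has total 12.

12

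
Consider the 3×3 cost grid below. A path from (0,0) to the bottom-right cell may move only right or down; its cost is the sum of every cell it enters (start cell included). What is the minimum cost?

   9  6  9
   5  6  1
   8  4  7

One optimal route is r0c0→r1c0→r1c1→r1c2→r2c2.
Its cost is 9 + 5 + 6 + 1 + 7 = 28.

28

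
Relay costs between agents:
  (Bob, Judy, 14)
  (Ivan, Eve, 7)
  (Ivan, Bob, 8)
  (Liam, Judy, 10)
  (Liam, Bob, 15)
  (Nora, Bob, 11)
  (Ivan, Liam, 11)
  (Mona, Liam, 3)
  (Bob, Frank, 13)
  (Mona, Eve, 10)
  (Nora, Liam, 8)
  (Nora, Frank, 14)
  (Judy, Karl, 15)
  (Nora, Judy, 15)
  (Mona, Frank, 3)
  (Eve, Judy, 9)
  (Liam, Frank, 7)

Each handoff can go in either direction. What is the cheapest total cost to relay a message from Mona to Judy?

A few of the Mona→Judy routes:
Mona → Frank → Liam → Judy: 3 + 7 + 10 = 20
Mona → Frank → Bob → Judy: 3 + 13 + 14 = 30
Mona → Liam → Ivan → Eve → Judy: 3 + 11 + 7 + 9 = 30
Mona → Liam → Judy: 3 + 10 = 13
Mona → Liam → Nora → Judy: 3 + 8 + 15 = 26
Mona → Eve → Judy: 10 + 9 = 19
The minimum is 13.

13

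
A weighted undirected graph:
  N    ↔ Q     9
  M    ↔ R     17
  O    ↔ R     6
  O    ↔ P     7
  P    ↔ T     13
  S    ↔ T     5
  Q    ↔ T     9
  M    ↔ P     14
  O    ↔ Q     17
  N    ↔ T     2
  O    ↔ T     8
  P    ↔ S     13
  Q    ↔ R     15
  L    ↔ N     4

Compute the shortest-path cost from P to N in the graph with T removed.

33

Routes from P to N avoiding T:
P -> O -> Q -> N: 7 + 17 + 9 = 33
P -> M -> R -> Q -> N: 14 + 17 + 15 + 9 = 55
P -> O -> R -> Q -> N: 7 + 6 + 15 + 9 = 37
P -> M -> R -> O -> Q -> N: 14 + 17 + 6 + 17 + 9 = 63
Best route has total 33.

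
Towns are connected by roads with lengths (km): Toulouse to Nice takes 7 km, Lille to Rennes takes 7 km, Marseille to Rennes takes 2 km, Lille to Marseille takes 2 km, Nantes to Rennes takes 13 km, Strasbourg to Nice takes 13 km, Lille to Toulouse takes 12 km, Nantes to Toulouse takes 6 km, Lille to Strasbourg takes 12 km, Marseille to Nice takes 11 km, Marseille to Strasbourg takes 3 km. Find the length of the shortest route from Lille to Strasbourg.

5

Comparing a few candidate routes:
Lille → Toulouse → Nice → Strasbourg: 12 + 7 + 13 = 32
Lille → Rennes → Marseille → Strasbourg: 7 + 2 + 3 = 12
Lille → Marseille → Strasbourg: 2 + 3 = 5
Lille → Strasbourg: 12
Lille → Rennes → Marseille → Nice → Strasbourg: 7 + 2 + 11 + 13 = 33
Lille → Marseille → Nice → Strasbourg: 2 + 11 + 13 = 26
Best route has total 5 km.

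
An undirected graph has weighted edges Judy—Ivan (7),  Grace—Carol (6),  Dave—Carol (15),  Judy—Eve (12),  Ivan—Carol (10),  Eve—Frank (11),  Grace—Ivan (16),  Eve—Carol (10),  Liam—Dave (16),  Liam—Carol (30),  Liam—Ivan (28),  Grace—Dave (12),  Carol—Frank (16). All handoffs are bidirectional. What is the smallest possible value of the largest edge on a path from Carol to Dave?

Checking several routes:
Carol → Dave: max(15) = 15
Carol → Eve → Judy → Ivan → Grace → Dave: max(10, 12, 7, 16, 12) = 16
Carol → Grace → Dave: max(6, 12) = 12
Carol → Frank → Eve → Judy → Ivan → Grace → Dave: max(16, 11, 12, 7, 16, 12) = 16
Best route has worst link 12.

12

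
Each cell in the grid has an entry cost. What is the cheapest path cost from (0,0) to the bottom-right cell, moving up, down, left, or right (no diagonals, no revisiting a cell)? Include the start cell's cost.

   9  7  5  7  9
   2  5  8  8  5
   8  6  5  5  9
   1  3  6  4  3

36

Best path: r0c0 → r1c0 → r2c0 → r3c0 → r3c1 → r3c2 → r3c3 → r3c4
Cost: 9 + 2 + 8 + 1 + 3 + 6 + 4 + 3 = 36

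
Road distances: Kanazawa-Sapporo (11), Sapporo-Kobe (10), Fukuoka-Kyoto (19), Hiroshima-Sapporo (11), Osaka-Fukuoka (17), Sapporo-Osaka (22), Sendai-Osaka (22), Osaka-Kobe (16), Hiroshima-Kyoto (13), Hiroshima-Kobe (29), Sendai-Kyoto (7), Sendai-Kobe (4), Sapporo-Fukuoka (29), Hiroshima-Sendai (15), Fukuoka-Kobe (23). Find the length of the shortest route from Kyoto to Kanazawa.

32

Checking several routes:
Kyoto -> Sendai -> Kobe -> Sapporo -> Kanazawa: 7 + 4 + 10 + 11 = 32
Kyoto -> Hiroshima -> Sapporo -> Kanazawa: 13 + 11 + 11 = 35
Kyoto -> Sendai -> Hiroshima -> Sapporo -> Kanazawa: 7 + 15 + 11 + 11 = 44
Shortest: 32.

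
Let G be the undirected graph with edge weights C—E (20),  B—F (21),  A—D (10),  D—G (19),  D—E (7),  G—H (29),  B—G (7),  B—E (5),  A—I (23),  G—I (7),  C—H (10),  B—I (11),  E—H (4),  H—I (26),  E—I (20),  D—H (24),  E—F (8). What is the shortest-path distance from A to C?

A few of the A→C routes:
A → I → B → E → H → C: 23 + 11 + 5 + 4 + 10 = 53
A → D → G → B → E → H → C: 10 + 19 + 7 + 5 + 4 + 10 = 55
A → D → H → C: 10 + 24 + 10 = 44
A → D → E → C: 10 + 7 + 20 = 37
A → D → E → H → C: 10 + 7 + 4 + 10 = 31
Best route has total 31.

31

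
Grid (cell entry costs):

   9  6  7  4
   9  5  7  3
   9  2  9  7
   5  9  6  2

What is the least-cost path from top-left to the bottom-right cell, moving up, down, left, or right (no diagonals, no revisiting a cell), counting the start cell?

38

Cheapest: r0c0→r0c1→r0c2→r0c3→r1c3→r2c3→r3c3
  9 + 6 + 7 + 4 + 3 + 7 + 2 = 38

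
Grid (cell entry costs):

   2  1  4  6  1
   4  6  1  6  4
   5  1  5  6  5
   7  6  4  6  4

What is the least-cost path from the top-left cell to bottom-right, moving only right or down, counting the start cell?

One optimal route is (0,0) → (0,1) → (0,2) → (0,3) → (0,4) → (1,4) → (2,4) → (3,4).
Its cost is 2 + 1 + 4 + 6 + 1 + 4 + 5 + 4 = 27.

27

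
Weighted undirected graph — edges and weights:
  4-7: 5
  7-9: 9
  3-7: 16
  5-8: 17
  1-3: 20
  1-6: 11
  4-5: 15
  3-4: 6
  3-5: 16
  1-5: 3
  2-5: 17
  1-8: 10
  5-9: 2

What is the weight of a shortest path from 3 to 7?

11

A few of the 3→7 routes:
3-4-7: 6 + 5 = 11
3-1-5-9-7: 20 + 3 + 2 + 9 = 34
3-7: 16
3-5-9-7: 16 + 2 + 9 = 27
3-4-5-9-7: 6 + 15 + 2 + 9 = 32
Shortest: 11.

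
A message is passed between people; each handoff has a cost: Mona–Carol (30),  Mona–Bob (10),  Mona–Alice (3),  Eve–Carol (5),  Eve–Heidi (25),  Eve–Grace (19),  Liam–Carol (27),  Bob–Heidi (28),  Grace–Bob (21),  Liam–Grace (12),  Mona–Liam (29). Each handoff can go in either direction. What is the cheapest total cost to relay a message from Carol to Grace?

A few of the Carol→Grace routes:
Carol - Liam - Grace: 27 + 12 = 39
Carol - Mona - Bob - Grace: 30 + 10 + 21 = 61
Carol - Eve - Grace: 5 + 19 = 24
Carol - Mona - Liam - Grace: 30 + 29 + 12 = 71
Best route has total 24.

24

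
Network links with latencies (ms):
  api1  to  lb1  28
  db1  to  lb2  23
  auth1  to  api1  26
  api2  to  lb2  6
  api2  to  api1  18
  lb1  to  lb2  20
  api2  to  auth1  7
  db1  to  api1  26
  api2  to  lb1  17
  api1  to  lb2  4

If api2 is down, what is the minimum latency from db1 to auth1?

Routes from db1 to auth1 avoiding api2:
db1-lb2-lb1-api1-auth1: 23 + 20 + 28 + 26 = 97
db1-lb2-api1-auth1: 23 + 4 + 26 = 53
db1-api1-auth1: 26 + 26 = 52
Shortest: 52 ms.

52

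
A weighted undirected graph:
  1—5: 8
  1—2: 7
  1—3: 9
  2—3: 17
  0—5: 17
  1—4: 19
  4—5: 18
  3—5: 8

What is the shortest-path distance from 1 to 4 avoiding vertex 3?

19

Candidate routes:
1→5→4: 8 + 18 = 26
1→4: 19
Best route has total 19.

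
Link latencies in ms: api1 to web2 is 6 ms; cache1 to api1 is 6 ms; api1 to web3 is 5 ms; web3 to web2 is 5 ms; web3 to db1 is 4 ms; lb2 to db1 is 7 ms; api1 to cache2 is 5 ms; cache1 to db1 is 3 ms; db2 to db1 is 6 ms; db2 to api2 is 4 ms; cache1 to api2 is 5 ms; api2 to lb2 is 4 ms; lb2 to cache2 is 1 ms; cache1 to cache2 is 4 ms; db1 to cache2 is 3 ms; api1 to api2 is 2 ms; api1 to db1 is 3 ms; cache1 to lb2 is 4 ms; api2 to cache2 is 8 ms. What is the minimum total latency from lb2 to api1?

6

Some routes from lb2 to api1:
lb2→cache2→db1→api1: 1 + 3 + 3 = 7
lb2→db1→api1: 7 + 3 = 10
lb2→api2→api1: 4 + 2 = 6
lb2→cache1→db1→api1: 4 + 3 + 3 = 10
lb2→cache2→api1: 1 + 5 = 6
lb2→cache1→api1: 4 + 6 = 10
Shortest: 6 ms.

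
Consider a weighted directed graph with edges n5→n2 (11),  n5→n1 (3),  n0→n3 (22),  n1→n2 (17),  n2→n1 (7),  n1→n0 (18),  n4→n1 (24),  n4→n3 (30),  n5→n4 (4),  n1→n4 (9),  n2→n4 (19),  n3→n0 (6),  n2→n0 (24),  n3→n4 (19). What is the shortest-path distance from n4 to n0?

Routes from n4 to n0:
n4 → n3 → n0: 30 + 6 = 36
n4 → n1 → n0: 24 + 18 = 42
n4 → n1 → n2 → n0: 24 + 17 + 24 = 65
The minimum is 36.

36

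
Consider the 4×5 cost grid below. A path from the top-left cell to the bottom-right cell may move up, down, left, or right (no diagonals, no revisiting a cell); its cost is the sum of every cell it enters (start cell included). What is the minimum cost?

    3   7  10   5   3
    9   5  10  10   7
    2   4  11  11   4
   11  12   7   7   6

45

Take [0,0]→[0,1]→[0,2]→[0,3]→[0,4]→[1,4]→[2,4]→[3,4] for a total of 3 + 7 + 10 + 5 + 3 + 7 + 4 + 6 = 45.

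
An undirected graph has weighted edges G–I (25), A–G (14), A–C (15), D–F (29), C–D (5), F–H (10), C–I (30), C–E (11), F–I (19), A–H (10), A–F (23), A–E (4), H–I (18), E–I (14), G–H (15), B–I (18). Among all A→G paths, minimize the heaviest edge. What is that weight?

14

Comparing a few candidate routes:
A→E→I→H→G: max(4, 14, 18, 15) = 18
A→H→G: max(10, 15) = 15
A→E→I→F→H→G: max(4, 14, 19, 10, 15) = 19
A→G: max(14) = 14
A→C→E→I→H→G: max(15, 11, 14, 18, 15) = 18
Best route has worst link 14.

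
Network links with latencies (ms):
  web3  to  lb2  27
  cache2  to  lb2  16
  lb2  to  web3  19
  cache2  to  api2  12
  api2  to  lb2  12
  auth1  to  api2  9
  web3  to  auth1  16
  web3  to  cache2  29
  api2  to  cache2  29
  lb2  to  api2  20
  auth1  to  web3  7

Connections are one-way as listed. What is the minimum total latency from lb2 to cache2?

48

Paths from lb2 to cache2:
lb2→api2→cache2: 20 + 29 = 49
lb2→web3→auth1→api2→cache2: 19 + 16 + 9 + 29 = 73
lb2→web3→cache2: 19 + 29 = 48
Shortest: 48 ms.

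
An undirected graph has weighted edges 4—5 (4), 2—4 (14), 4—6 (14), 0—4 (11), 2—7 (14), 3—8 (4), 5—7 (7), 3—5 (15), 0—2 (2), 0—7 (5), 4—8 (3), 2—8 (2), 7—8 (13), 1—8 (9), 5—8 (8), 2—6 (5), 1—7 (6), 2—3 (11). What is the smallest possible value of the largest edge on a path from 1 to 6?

Some routes from 1 to 6:
1 - 7 - 5 - 4 - 8 - 2 - 6: max(6, 7, 4, 3, 2, 5) = 7
1 - 7 - 5 - 8 - 2 - 6: max(6, 7, 8, 2, 5) = 8
1 - 7 - 0 - 2 - 6: max(6, 5, 2, 5) = 6
Best route has worst link 6.

6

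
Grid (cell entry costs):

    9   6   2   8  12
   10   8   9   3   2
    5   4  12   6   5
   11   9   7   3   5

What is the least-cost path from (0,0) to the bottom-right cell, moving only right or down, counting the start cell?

40

Take (0,0) (0,1) (0,2) (0,3) (1,3) (1,4) (2,4) (3,4) for a total of 9 + 6 + 2 + 8 + 3 + 2 + 5 + 5 = 40.
(Top row then right column would cost 49.)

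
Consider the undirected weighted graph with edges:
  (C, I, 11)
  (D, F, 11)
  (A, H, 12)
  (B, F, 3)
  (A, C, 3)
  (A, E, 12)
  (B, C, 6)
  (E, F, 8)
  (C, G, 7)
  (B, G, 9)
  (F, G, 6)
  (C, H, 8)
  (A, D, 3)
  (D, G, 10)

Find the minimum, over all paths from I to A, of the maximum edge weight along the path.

11

Some routes from I to A:
I - C - B - F - G - D - A: max(11, 6, 3, 6, 10, 3) = 11
I - C - B - G - F - D - A: max(11, 6, 9, 6, 11, 3) = 11
I - C - B - G - D - A: max(11, 6, 9, 10, 3) = 11
The minimum achievable maximum is 11.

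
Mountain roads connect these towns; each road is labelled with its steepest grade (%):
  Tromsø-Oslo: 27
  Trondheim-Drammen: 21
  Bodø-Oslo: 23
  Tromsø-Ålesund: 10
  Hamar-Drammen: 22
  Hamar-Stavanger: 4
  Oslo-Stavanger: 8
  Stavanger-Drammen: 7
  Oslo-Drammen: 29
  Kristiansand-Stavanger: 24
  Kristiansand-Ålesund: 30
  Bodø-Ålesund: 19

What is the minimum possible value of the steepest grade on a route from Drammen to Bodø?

Comparing a few candidate routes:
Drammen → Stavanger → Oslo → Bodø: max(7, 8, 23) = 23
Drammen → Hamar → Stavanger → Oslo → Bodø: max(22, 4, 8, 23) = 23
Drammen → Hamar → Stavanger → Oslo → Tromsø → Ålesund → Bodø: max(22, 4, 8, 27, 10, 19) = 27
The minimum achievable maximum is 23%.

23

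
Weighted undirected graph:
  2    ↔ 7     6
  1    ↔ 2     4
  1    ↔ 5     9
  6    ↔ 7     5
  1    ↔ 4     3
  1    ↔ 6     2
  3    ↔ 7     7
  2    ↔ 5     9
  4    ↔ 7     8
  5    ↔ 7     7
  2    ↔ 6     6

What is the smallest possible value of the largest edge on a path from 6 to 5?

7

Some routes from 6 to 5:
6 → 2 → 1 → 4 → 7 → 5: max(6, 4, 3, 8, 7) = 8
6 → 7 → 5: max(5, 7) = 7
6 → 2 → 7 → 5: max(6, 6, 7) = 7
6 → 1 → 2 → 7 → 5: max(2, 4, 6, 7) = 7
6 → 1 → 4 → 7 → 2 → 5: max(2, 3, 8, 6, 9) = 9
6 → 1 → 4 → 7 → 5: max(2, 3, 8, 7) = 8
The minimum achievable maximum is 7.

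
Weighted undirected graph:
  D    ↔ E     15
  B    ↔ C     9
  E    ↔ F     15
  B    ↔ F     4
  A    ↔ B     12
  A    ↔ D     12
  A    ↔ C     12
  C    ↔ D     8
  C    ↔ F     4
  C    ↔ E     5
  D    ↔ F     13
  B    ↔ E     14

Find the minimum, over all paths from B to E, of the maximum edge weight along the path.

Comparing a few candidate routes:
B -> A -> C -> E: max(12, 12, 5) = 12
B -> A -> D -> C -> E: max(12, 12, 8, 5) = 12
B -> C -> E: max(9, 5) = 9
B -> F -> C -> E: max(4, 4, 5) = 5
Best route has worst link 5.

5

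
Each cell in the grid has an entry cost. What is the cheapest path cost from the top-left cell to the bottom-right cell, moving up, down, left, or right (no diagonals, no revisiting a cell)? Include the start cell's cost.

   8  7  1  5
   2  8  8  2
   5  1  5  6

Path (0,0)→(1,0)→(2,0)→(2,1)→(2,2)→(2,3): 8 + 2 + 5 + 1 + 5 + 6 = 27.

27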